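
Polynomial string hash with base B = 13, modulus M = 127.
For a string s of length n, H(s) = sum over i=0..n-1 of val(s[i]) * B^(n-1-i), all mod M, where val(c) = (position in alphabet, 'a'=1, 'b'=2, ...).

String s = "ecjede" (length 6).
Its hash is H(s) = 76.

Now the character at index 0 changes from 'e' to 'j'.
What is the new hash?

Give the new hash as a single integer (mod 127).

Answer: 55

Derivation:
val('e') = 5, val('j') = 10
Position k = 0, exponent = n-1-k = 5
B^5 mod M = 13^5 mod 127 = 72
Delta = (10 - 5) * 72 mod 127 = 106
New hash = (76 + 106) mod 127 = 55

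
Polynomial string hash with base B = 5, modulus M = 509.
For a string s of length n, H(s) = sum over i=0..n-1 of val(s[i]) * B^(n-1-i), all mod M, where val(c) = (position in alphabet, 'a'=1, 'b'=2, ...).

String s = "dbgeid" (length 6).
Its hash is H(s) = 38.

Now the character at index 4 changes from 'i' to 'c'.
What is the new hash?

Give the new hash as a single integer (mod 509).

val('i') = 9, val('c') = 3
Position k = 4, exponent = n-1-k = 1
B^1 mod M = 5^1 mod 509 = 5
Delta = (3 - 9) * 5 mod 509 = 479
New hash = (38 + 479) mod 509 = 8

Answer: 8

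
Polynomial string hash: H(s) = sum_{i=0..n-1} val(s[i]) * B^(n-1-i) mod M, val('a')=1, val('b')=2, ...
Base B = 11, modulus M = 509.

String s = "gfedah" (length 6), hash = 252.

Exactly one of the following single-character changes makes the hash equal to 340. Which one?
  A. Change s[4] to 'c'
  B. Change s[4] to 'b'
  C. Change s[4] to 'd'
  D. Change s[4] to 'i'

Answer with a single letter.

Answer: D

Derivation:
Option A: s[4]='a'->'c', delta=(3-1)*11^1 mod 509 = 22, hash=252+22 mod 509 = 274
Option B: s[4]='a'->'b', delta=(2-1)*11^1 mod 509 = 11, hash=252+11 mod 509 = 263
Option C: s[4]='a'->'d', delta=(4-1)*11^1 mod 509 = 33, hash=252+33 mod 509 = 285
Option D: s[4]='a'->'i', delta=(9-1)*11^1 mod 509 = 88, hash=252+88 mod 509 = 340 <-- target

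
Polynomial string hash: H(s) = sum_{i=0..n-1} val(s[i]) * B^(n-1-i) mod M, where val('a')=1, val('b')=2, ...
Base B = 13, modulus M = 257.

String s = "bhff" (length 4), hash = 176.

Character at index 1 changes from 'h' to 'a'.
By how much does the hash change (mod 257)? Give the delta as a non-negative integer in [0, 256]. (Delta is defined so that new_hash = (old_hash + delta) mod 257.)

Delta formula: (val(new) - val(old)) * B^(n-1-k) mod M
  val('a') - val('h') = 1 - 8 = -7
  B^(n-1-k) = 13^2 mod 257 = 169
  Delta = -7 * 169 mod 257 = 102

Answer: 102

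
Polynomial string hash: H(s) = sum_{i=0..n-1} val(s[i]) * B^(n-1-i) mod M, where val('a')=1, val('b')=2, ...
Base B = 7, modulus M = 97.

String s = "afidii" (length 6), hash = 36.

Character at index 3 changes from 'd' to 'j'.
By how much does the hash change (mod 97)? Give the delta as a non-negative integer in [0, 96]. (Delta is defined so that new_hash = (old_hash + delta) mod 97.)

Answer: 3

Derivation:
Delta formula: (val(new) - val(old)) * B^(n-1-k) mod M
  val('j') - val('d') = 10 - 4 = 6
  B^(n-1-k) = 7^2 mod 97 = 49
  Delta = 6 * 49 mod 97 = 3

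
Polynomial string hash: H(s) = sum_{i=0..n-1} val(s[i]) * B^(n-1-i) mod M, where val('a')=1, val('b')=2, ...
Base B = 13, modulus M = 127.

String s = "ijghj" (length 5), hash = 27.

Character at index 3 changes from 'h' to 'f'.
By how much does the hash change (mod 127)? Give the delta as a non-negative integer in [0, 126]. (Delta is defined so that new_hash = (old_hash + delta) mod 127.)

Answer: 101

Derivation:
Delta formula: (val(new) - val(old)) * B^(n-1-k) mod M
  val('f') - val('h') = 6 - 8 = -2
  B^(n-1-k) = 13^1 mod 127 = 13
  Delta = -2 * 13 mod 127 = 101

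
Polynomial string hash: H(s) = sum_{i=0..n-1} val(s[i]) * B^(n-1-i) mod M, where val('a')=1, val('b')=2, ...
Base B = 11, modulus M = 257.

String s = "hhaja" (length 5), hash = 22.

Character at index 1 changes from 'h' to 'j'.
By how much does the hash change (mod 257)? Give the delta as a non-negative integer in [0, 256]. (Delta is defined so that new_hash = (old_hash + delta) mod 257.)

Answer: 92

Derivation:
Delta formula: (val(new) - val(old)) * B^(n-1-k) mod M
  val('j') - val('h') = 10 - 8 = 2
  B^(n-1-k) = 11^3 mod 257 = 46
  Delta = 2 * 46 mod 257 = 92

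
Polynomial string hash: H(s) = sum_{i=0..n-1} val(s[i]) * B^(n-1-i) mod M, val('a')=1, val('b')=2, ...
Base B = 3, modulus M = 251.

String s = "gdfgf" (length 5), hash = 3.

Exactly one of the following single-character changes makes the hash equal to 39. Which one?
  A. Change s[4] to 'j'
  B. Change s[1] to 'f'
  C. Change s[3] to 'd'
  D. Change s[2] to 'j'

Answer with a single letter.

Answer: D

Derivation:
Option A: s[4]='f'->'j', delta=(10-6)*3^0 mod 251 = 4, hash=3+4 mod 251 = 7
Option B: s[1]='d'->'f', delta=(6-4)*3^3 mod 251 = 54, hash=3+54 mod 251 = 57
Option C: s[3]='g'->'d', delta=(4-7)*3^1 mod 251 = 242, hash=3+242 mod 251 = 245
Option D: s[2]='f'->'j', delta=(10-6)*3^2 mod 251 = 36, hash=3+36 mod 251 = 39 <-- target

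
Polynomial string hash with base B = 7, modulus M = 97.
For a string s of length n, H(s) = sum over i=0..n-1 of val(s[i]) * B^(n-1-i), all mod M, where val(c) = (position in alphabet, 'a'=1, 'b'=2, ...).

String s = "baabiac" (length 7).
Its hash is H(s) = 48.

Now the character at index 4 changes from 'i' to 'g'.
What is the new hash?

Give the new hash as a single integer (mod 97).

val('i') = 9, val('g') = 7
Position k = 4, exponent = n-1-k = 2
B^2 mod M = 7^2 mod 97 = 49
Delta = (7 - 9) * 49 mod 97 = 96
New hash = (48 + 96) mod 97 = 47

Answer: 47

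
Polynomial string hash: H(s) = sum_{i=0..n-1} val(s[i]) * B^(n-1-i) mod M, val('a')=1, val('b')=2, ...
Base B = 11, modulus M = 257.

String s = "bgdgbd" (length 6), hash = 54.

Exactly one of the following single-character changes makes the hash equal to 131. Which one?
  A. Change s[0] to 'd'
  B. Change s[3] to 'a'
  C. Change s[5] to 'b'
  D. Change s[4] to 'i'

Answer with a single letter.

Answer: D

Derivation:
Option A: s[0]='b'->'d', delta=(4-2)*11^5 mod 257 = 81, hash=54+81 mod 257 = 135
Option B: s[3]='g'->'a', delta=(1-7)*11^2 mod 257 = 45, hash=54+45 mod 257 = 99
Option C: s[5]='d'->'b', delta=(2-4)*11^0 mod 257 = 255, hash=54+255 mod 257 = 52
Option D: s[4]='b'->'i', delta=(9-2)*11^1 mod 257 = 77, hash=54+77 mod 257 = 131 <-- target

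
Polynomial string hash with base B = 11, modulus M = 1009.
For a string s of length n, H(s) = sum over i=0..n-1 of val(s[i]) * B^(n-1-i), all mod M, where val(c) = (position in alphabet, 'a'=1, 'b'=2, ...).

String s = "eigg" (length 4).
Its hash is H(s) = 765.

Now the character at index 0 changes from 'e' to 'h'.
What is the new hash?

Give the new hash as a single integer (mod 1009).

Answer: 722

Derivation:
val('e') = 5, val('h') = 8
Position k = 0, exponent = n-1-k = 3
B^3 mod M = 11^3 mod 1009 = 322
Delta = (8 - 5) * 322 mod 1009 = 966
New hash = (765 + 966) mod 1009 = 722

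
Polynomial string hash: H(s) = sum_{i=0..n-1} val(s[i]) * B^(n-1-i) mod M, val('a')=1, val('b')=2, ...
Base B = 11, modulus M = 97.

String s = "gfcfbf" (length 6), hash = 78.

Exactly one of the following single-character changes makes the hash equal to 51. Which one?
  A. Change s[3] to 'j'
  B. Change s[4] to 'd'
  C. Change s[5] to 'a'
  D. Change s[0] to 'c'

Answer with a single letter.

Answer: D

Derivation:
Option A: s[3]='f'->'j', delta=(10-6)*11^2 mod 97 = 96, hash=78+96 mod 97 = 77
Option B: s[4]='b'->'d', delta=(4-2)*11^1 mod 97 = 22, hash=78+22 mod 97 = 3
Option C: s[5]='f'->'a', delta=(1-6)*11^0 mod 97 = 92, hash=78+92 mod 97 = 73
Option D: s[0]='g'->'c', delta=(3-7)*11^5 mod 97 = 70, hash=78+70 mod 97 = 51 <-- target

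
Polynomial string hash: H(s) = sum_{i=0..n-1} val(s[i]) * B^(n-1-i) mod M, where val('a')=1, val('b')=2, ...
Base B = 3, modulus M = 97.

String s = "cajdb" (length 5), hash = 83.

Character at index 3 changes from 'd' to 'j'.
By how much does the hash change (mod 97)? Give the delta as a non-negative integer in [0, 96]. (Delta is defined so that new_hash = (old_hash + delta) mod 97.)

Answer: 18

Derivation:
Delta formula: (val(new) - val(old)) * B^(n-1-k) mod M
  val('j') - val('d') = 10 - 4 = 6
  B^(n-1-k) = 3^1 mod 97 = 3
  Delta = 6 * 3 mod 97 = 18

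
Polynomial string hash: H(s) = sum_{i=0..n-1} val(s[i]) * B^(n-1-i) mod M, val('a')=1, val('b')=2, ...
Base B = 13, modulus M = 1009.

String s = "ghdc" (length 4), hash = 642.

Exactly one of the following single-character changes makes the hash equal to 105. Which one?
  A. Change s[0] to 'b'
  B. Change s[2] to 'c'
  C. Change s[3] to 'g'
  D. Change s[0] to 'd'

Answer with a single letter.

Answer: D

Derivation:
Option A: s[0]='g'->'b', delta=(2-7)*13^3 mod 1009 = 114, hash=642+114 mod 1009 = 756
Option B: s[2]='d'->'c', delta=(3-4)*13^1 mod 1009 = 996, hash=642+996 mod 1009 = 629
Option C: s[3]='c'->'g', delta=(7-3)*13^0 mod 1009 = 4, hash=642+4 mod 1009 = 646
Option D: s[0]='g'->'d', delta=(4-7)*13^3 mod 1009 = 472, hash=642+472 mod 1009 = 105 <-- target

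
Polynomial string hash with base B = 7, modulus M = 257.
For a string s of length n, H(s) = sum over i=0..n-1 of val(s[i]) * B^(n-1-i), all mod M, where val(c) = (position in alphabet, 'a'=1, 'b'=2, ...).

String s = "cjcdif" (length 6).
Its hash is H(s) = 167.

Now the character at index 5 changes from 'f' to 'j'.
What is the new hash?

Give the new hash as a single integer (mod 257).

Answer: 171

Derivation:
val('f') = 6, val('j') = 10
Position k = 5, exponent = n-1-k = 0
B^0 mod M = 7^0 mod 257 = 1
Delta = (10 - 6) * 1 mod 257 = 4
New hash = (167 + 4) mod 257 = 171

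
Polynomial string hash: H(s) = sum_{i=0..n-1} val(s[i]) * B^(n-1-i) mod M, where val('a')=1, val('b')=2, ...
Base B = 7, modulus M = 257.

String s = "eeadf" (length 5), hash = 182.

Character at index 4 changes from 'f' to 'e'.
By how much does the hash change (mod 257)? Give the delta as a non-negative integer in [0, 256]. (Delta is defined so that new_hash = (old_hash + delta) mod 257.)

Delta formula: (val(new) - val(old)) * B^(n-1-k) mod M
  val('e') - val('f') = 5 - 6 = -1
  B^(n-1-k) = 7^0 mod 257 = 1
  Delta = -1 * 1 mod 257 = 256

Answer: 256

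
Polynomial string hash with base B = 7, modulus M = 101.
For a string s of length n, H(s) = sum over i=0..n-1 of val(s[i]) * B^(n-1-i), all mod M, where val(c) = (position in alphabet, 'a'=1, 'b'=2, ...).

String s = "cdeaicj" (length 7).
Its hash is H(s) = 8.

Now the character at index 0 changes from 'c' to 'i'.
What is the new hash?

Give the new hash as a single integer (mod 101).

val('c') = 3, val('i') = 9
Position k = 0, exponent = n-1-k = 6
B^6 mod M = 7^6 mod 101 = 85
Delta = (9 - 3) * 85 mod 101 = 5
New hash = (8 + 5) mod 101 = 13

Answer: 13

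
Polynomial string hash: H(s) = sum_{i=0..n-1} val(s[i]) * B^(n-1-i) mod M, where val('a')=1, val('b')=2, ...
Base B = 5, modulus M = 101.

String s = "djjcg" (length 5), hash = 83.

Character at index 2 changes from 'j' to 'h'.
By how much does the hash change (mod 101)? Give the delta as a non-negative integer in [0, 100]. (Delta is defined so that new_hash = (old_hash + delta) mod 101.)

Answer: 51

Derivation:
Delta formula: (val(new) - val(old)) * B^(n-1-k) mod M
  val('h') - val('j') = 8 - 10 = -2
  B^(n-1-k) = 5^2 mod 101 = 25
  Delta = -2 * 25 mod 101 = 51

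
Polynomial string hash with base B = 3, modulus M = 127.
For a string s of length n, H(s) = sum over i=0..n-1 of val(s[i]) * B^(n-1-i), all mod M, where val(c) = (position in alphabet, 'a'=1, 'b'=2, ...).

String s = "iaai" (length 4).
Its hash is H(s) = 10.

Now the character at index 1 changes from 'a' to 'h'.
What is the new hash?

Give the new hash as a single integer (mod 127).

val('a') = 1, val('h') = 8
Position k = 1, exponent = n-1-k = 2
B^2 mod M = 3^2 mod 127 = 9
Delta = (8 - 1) * 9 mod 127 = 63
New hash = (10 + 63) mod 127 = 73

Answer: 73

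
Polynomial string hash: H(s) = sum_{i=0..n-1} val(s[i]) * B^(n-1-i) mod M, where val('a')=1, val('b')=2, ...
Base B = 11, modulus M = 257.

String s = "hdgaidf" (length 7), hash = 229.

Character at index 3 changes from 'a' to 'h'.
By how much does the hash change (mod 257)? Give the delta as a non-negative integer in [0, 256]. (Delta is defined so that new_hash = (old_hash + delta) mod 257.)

Answer: 65

Derivation:
Delta formula: (val(new) - val(old)) * B^(n-1-k) mod M
  val('h') - val('a') = 8 - 1 = 7
  B^(n-1-k) = 11^3 mod 257 = 46
  Delta = 7 * 46 mod 257 = 65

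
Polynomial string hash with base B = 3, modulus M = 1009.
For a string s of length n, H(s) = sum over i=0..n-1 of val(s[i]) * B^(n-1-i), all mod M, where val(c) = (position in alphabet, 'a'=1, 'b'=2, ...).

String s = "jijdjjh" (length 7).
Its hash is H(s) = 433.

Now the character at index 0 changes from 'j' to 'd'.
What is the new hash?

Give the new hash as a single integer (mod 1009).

Answer: 95

Derivation:
val('j') = 10, val('d') = 4
Position k = 0, exponent = n-1-k = 6
B^6 mod M = 3^6 mod 1009 = 729
Delta = (4 - 10) * 729 mod 1009 = 671
New hash = (433 + 671) mod 1009 = 95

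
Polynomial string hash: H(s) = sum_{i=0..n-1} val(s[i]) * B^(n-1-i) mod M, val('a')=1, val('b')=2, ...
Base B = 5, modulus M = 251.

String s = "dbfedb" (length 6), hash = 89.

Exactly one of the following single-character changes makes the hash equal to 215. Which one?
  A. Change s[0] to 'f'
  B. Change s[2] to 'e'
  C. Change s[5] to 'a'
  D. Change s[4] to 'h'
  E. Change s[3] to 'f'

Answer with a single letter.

Option A: s[0]='d'->'f', delta=(6-4)*5^5 mod 251 = 226, hash=89+226 mod 251 = 64
Option B: s[2]='f'->'e', delta=(5-6)*5^3 mod 251 = 126, hash=89+126 mod 251 = 215 <-- target
Option C: s[5]='b'->'a', delta=(1-2)*5^0 mod 251 = 250, hash=89+250 mod 251 = 88
Option D: s[4]='d'->'h', delta=(8-4)*5^1 mod 251 = 20, hash=89+20 mod 251 = 109
Option E: s[3]='e'->'f', delta=(6-5)*5^2 mod 251 = 25, hash=89+25 mod 251 = 114

Answer: B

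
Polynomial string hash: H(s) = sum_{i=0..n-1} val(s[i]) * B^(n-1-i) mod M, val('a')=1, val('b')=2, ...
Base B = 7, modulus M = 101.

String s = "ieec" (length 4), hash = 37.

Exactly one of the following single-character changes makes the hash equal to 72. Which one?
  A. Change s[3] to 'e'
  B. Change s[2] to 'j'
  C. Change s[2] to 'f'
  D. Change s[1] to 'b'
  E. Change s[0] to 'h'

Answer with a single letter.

Option A: s[3]='c'->'e', delta=(5-3)*7^0 mod 101 = 2, hash=37+2 mod 101 = 39
Option B: s[2]='e'->'j', delta=(10-5)*7^1 mod 101 = 35, hash=37+35 mod 101 = 72 <-- target
Option C: s[2]='e'->'f', delta=(6-5)*7^1 mod 101 = 7, hash=37+7 mod 101 = 44
Option D: s[1]='e'->'b', delta=(2-5)*7^2 mod 101 = 55, hash=37+55 mod 101 = 92
Option E: s[0]='i'->'h', delta=(8-9)*7^3 mod 101 = 61, hash=37+61 mod 101 = 98

Answer: B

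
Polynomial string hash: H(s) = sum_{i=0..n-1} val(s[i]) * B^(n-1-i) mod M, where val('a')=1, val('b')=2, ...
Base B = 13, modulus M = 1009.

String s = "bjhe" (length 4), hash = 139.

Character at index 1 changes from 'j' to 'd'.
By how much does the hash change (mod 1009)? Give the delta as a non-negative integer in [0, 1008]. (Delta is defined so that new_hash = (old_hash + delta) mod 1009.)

Delta formula: (val(new) - val(old)) * B^(n-1-k) mod M
  val('d') - val('j') = 4 - 10 = -6
  B^(n-1-k) = 13^2 mod 1009 = 169
  Delta = -6 * 169 mod 1009 = 1004

Answer: 1004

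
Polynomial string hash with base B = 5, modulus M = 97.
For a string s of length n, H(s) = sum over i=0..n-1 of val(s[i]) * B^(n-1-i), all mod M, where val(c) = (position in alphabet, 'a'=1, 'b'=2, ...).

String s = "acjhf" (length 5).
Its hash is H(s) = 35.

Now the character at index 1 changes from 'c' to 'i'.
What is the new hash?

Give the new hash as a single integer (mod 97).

Answer: 9

Derivation:
val('c') = 3, val('i') = 9
Position k = 1, exponent = n-1-k = 3
B^3 mod M = 5^3 mod 97 = 28
Delta = (9 - 3) * 28 mod 97 = 71
New hash = (35 + 71) mod 97 = 9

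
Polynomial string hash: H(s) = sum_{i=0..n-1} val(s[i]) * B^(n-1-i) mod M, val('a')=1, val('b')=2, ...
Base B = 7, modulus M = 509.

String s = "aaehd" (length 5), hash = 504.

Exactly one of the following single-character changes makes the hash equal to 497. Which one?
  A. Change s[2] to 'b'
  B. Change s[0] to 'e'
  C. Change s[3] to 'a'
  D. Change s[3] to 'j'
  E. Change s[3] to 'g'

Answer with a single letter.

Answer: E

Derivation:
Option A: s[2]='e'->'b', delta=(2-5)*7^2 mod 509 = 362, hash=504+362 mod 509 = 357
Option B: s[0]='a'->'e', delta=(5-1)*7^4 mod 509 = 442, hash=504+442 mod 509 = 437
Option C: s[3]='h'->'a', delta=(1-8)*7^1 mod 509 = 460, hash=504+460 mod 509 = 455
Option D: s[3]='h'->'j', delta=(10-8)*7^1 mod 509 = 14, hash=504+14 mod 509 = 9
Option E: s[3]='h'->'g', delta=(7-8)*7^1 mod 509 = 502, hash=504+502 mod 509 = 497 <-- target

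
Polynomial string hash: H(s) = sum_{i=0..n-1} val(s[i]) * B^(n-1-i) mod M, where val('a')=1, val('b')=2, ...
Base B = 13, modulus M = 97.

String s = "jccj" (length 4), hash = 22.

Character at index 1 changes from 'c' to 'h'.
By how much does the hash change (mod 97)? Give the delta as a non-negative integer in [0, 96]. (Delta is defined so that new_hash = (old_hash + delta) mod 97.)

Delta formula: (val(new) - val(old)) * B^(n-1-k) mod M
  val('h') - val('c') = 8 - 3 = 5
  B^(n-1-k) = 13^2 mod 97 = 72
  Delta = 5 * 72 mod 97 = 69

Answer: 69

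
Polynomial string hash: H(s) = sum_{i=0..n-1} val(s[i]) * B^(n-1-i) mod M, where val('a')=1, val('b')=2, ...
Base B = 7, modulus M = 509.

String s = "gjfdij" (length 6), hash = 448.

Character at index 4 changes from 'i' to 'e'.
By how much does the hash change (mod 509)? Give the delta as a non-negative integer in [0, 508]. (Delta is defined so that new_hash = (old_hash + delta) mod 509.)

Answer: 481

Derivation:
Delta formula: (val(new) - val(old)) * B^(n-1-k) mod M
  val('e') - val('i') = 5 - 9 = -4
  B^(n-1-k) = 7^1 mod 509 = 7
  Delta = -4 * 7 mod 509 = 481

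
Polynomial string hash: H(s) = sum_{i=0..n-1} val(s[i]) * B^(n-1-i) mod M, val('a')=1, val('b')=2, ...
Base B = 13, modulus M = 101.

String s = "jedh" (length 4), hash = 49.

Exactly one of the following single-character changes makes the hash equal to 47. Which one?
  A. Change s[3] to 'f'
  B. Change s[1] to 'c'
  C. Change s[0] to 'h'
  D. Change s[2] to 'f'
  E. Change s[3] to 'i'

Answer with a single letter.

Answer: A

Derivation:
Option A: s[3]='h'->'f', delta=(6-8)*13^0 mod 101 = 99, hash=49+99 mod 101 = 47 <-- target
Option B: s[1]='e'->'c', delta=(3-5)*13^2 mod 101 = 66, hash=49+66 mod 101 = 14
Option C: s[0]='j'->'h', delta=(8-10)*13^3 mod 101 = 50, hash=49+50 mod 101 = 99
Option D: s[2]='d'->'f', delta=(6-4)*13^1 mod 101 = 26, hash=49+26 mod 101 = 75
Option E: s[3]='h'->'i', delta=(9-8)*13^0 mod 101 = 1, hash=49+1 mod 101 = 50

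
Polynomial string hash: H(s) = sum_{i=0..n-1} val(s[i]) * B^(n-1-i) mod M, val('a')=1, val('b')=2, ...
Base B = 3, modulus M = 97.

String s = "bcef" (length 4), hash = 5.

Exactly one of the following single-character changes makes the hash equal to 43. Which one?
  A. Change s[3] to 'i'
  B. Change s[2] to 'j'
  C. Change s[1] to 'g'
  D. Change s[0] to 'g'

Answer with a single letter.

Option A: s[3]='f'->'i', delta=(9-6)*3^0 mod 97 = 3, hash=5+3 mod 97 = 8
Option B: s[2]='e'->'j', delta=(10-5)*3^1 mod 97 = 15, hash=5+15 mod 97 = 20
Option C: s[1]='c'->'g', delta=(7-3)*3^2 mod 97 = 36, hash=5+36 mod 97 = 41
Option D: s[0]='b'->'g', delta=(7-2)*3^3 mod 97 = 38, hash=5+38 mod 97 = 43 <-- target

Answer: D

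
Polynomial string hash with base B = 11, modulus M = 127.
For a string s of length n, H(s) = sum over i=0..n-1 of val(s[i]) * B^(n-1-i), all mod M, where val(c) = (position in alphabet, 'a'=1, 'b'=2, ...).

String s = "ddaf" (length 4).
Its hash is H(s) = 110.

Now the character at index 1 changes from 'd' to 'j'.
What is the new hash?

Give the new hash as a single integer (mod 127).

val('d') = 4, val('j') = 10
Position k = 1, exponent = n-1-k = 2
B^2 mod M = 11^2 mod 127 = 121
Delta = (10 - 4) * 121 mod 127 = 91
New hash = (110 + 91) mod 127 = 74

Answer: 74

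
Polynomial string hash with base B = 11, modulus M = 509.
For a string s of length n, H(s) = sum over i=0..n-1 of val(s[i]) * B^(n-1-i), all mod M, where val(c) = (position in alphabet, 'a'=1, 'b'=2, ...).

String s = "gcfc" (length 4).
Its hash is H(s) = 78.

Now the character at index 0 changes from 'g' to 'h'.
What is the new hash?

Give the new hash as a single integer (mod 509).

val('g') = 7, val('h') = 8
Position k = 0, exponent = n-1-k = 3
B^3 mod M = 11^3 mod 509 = 313
Delta = (8 - 7) * 313 mod 509 = 313
New hash = (78 + 313) mod 509 = 391

Answer: 391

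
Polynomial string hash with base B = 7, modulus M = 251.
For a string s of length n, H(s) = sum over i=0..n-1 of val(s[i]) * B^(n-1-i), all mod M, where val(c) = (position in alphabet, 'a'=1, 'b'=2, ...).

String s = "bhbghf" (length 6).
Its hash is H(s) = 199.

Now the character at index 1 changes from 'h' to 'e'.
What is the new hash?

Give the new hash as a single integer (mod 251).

val('h') = 8, val('e') = 5
Position k = 1, exponent = n-1-k = 4
B^4 mod M = 7^4 mod 251 = 142
Delta = (5 - 8) * 142 mod 251 = 76
New hash = (199 + 76) mod 251 = 24

Answer: 24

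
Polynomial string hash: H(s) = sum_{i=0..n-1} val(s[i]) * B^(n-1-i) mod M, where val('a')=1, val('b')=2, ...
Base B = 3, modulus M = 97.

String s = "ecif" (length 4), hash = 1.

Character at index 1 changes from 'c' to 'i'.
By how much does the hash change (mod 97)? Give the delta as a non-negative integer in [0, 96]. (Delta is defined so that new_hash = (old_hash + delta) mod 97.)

Answer: 54

Derivation:
Delta formula: (val(new) - val(old)) * B^(n-1-k) mod M
  val('i') - val('c') = 9 - 3 = 6
  B^(n-1-k) = 3^2 mod 97 = 9
  Delta = 6 * 9 mod 97 = 54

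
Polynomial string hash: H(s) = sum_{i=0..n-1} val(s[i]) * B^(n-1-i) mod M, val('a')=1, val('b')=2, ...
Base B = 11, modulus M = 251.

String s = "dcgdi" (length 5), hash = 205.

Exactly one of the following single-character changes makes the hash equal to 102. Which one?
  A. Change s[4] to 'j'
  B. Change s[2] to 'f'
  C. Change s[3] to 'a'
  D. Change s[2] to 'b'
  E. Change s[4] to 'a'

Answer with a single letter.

Option A: s[4]='i'->'j', delta=(10-9)*11^0 mod 251 = 1, hash=205+1 mod 251 = 206
Option B: s[2]='g'->'f', delta=(6-7)*11^2 mod 251 = 130, hash=205+130 mod 251 = 84
Option C: s[3]='d'->'a', delta=(1-4)*11^1 mod 251 = 218, hash=205+218 mod 251 = 172
Option D: s[2]='g'->'b', delta=(2-7)*11^2 mod 251 = 148, hash=205+148 mod 251 = 102 <-- target
Option E: s[4]='i'->'a', delta=(1-9)*11^0 mod 251 = 243, hash=205+243 mod 251 = 197

Answer: D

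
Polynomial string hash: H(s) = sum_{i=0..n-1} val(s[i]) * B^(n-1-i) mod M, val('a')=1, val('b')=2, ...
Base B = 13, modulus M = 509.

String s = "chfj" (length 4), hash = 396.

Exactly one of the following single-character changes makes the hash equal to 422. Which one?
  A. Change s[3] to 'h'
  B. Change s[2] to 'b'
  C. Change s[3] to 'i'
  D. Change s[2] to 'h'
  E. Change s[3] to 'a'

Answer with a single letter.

Answer: D

Derivation:
Option A: s[3]='j'->'h', delta=(8-10)*13^0 mod 509 = 507, hash=396+507 mod 509 = 394
Option B: s[2]='f'->'b', delta=(2-6)*13^1 mod 509 = 457, hash=396+457 mod 509 = 344
Option C: s[3]='j'->'i', delta=(9-10)*13^0 mod 509 = 508, hash=396+508 mod 509 = 395
Option D: s[2]='f'->'h', delta=(8-6)*13^1 mod 509 = 26, hash=396+26 mod 509 = 422 <-- target
Option E: s[3]='j'->'a', delta=(1-10)*13^0 mod 509 = 500, hash=396+500 mod 509 = 387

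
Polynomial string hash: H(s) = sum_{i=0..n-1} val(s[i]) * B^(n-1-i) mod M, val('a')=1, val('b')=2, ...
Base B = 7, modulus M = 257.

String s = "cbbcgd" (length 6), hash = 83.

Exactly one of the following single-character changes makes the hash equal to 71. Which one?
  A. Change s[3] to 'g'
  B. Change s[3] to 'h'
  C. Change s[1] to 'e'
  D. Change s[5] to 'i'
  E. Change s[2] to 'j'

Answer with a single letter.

Answer: B

Derivation:
Option A: s[3]='c'->'g', delta=(7-3)*7^2 mod 257 = 196, hash=83+196 mod 257 = 22
Option B: s[3]='c'->'h', delta=(8-3)*7^2 mod 257 = 245, hash=83+245 mod 257 = 71 <-- target
Option C: s[1]='b'->'e', delta=(5-2)*7^4 mod 257 = 7, hash=83+7 mod 257 = 90
Option D: s[5]='d'->'i', delta=(9-4)*7^0 mod 257 = 5, hash=83+5 mod 257 = 88
Option E: s[2]='b'->'j', delta=(10-2)*7^3 mod 257 = 174, hash=83+174 mod 257 = 0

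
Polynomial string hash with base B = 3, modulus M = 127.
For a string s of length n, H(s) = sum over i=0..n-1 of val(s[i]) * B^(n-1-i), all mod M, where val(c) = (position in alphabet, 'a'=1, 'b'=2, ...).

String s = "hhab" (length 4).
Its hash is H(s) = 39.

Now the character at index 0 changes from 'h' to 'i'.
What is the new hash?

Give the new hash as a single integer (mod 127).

val('h') = 8, val('i') = 9
Position k = 0, exponent = n-1-k = 3
B^3 mod M = 3^3 mod 127 = 27
Delta = (9 - 8) * 27 mod 127 = 27
New hash = (39 + 27) mod 127 = 66

Answer: 66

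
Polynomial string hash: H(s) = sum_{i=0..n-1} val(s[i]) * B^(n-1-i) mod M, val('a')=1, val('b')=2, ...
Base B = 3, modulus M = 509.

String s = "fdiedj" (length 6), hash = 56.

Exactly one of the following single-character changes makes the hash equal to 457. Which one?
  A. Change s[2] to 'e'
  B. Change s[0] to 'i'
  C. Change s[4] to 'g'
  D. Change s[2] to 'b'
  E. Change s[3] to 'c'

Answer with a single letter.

Answer: A

Derivation:
Option A: s[2]='i'->'e', delta=(5-9)*3^3 mod 509 = 401, hash=56+401 mod 509 = 457 <-- target
Option B: s[0]='f'->'i', delta=(9-6)*3^5 mod 509 = 220, hash=56+220 mod 509 = 276
Option C: s[4]='d'->'g', delta=(7-4)*3^1 mod 509 = 9, hash=56+9 mod 509 = 65
Option D: s[2]='i'->'b', delta=(2-9)*3^3 mod 509 = 320, hash=56+320 mod 509 = 376
Option E: s[3]='e'->'c', delta=(3-5)*3^2 mod 509 = 491, hash=56+491 mod 509 = 38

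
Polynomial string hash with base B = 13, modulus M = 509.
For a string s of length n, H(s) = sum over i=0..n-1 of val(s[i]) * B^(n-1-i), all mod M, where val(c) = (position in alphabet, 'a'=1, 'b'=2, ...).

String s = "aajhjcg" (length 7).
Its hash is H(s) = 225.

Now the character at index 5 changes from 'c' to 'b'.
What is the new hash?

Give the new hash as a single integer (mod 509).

val('c') = 3, val('b') = 2
Position k = 5, exponent = n-1-k = 1
B^1 mod M = 13^1 mod 509 = 13
Delta = (2 - 3) * 13 mod 509 = 496
New hash = (225 + 496) mod 509 = 212

Answer: 212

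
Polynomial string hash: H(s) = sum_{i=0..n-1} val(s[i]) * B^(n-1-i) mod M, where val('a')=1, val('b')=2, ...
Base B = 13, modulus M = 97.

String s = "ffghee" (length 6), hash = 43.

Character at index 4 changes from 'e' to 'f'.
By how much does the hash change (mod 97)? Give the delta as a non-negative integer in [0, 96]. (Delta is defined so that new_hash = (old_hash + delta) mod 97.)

Answer: 13

Derivation:
Delta formula: (val(new) - val(old)) * B^(n-1-k) mod M
  val('f') - val('e') = 6 - 5 = 1
  B^(n-1-k) = 13^1 mod 97 = 13
  Delta = 1 * 13 mod 97 = 13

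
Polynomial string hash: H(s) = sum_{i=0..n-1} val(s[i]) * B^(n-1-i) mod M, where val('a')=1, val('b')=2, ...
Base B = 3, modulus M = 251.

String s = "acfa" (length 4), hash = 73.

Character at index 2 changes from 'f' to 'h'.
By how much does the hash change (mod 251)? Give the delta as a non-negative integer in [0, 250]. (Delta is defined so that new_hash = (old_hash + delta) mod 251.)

Answer: 6

Derivation:
Delta formula: (val(new) - val(old)) * B^(n-1-k) mod M
  val('h') - val('f') = 8 - 6 = 2
  B^(n-1-k) = 3^1 mod 251 = 3
  Delta = 2 * 3 mod 251 = 6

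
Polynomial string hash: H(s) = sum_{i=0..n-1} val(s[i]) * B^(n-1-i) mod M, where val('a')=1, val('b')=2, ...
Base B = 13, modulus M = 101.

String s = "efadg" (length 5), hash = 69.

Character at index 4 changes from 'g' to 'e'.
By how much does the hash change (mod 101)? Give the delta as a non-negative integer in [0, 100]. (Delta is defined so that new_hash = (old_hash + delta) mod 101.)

Delta formula: (val(new) - val(old)) * B^(n-1-k) mod M
  val('e') - val('g') = 5 - 7 = -2
  B^(n-1-k) = 13^0 mod 101 = 1
  Delta = -2 * 1 mod 101 = 99

Answer: 99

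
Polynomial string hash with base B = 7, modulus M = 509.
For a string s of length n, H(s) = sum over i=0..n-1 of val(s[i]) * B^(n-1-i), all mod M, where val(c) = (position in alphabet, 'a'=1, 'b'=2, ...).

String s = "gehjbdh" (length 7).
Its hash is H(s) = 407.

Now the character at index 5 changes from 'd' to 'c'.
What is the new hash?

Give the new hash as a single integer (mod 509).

Answer: 400

Derivation:
val('d') = 4, val('c') = 3
Position k = 5, exponent = n-1-k = 1
B^1 mod M = 7^1 mod 509 = 7
Delta = (3 - 4) * 7 mod 509 = 502
New hash = (407 + 502) mod 509 = 400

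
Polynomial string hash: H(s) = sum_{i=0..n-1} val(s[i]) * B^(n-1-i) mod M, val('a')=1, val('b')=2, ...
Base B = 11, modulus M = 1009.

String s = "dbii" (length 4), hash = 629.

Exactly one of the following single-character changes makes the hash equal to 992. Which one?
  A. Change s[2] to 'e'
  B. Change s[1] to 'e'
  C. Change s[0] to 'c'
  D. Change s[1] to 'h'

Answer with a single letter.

Option A: s[2]='i'->'e', delta=(5-9)*11^1 mod 1009 = 965, hash=629+965 mod 1009 = 585
Option B: s[1]='b'->'e', delta=(5-2)*11^2 mod 1009 = 363, hash=629+363 mod 1009 = 992 <-- target
Option C: s[0]='d'->'c', delta=(3-4)*11^3 mod 1009 = 687, hash=629+687 mod 1009 = 307
Option D: s[1]='b'->'h', delta=(8-2)*11^2 mod 1009 = 726, hash=629+726 mod 1009 = 346

Answer: B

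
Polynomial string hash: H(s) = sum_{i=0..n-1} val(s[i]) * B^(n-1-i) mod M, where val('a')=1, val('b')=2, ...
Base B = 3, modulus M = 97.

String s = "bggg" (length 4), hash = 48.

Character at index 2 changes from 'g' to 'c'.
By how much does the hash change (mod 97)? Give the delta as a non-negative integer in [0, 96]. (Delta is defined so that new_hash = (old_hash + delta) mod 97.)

Answer: 85

Derivation:
Delta formula: (val(new) - val(old)) * B^(n-1-k) mod M
  val('c') - val('g') = 3 - 7 = -4
  B^(n-1-k) = 3^1 mod 97 = 3
  Delta = -4 * 3 mod 97 = 85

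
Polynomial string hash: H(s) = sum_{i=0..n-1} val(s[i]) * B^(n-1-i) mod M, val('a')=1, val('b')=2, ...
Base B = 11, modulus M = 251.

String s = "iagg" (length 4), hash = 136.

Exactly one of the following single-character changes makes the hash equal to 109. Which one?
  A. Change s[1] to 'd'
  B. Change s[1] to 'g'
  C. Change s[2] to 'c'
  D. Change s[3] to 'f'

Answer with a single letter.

Answer: B

Derivation:
Option A: s[1]='a'->'d', delta=(4-1)*11^2 mod 251 = 112, hash=136+112 mod 251 = 248
Option B: s[1]='a'->'g', delta=(7-1)*11^2 mod 251 = 224, hash=136+224 mod 251 = 109 <-- target
Option C: s[2]='g'->'c', delta=(3-7)*11^1 mod 251 = 207, hash=136+207 mod 251 = 92
Option D: s[3]='g'->'f', delta=(6-7)*11^0 mod 251 = 250, hash=136+250 mod 251 = 135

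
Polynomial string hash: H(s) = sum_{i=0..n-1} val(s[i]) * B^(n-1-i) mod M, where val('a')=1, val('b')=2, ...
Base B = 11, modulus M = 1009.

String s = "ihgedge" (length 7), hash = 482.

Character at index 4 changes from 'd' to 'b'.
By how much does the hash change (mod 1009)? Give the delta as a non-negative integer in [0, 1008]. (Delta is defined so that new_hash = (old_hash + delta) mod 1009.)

Answer: 767

Derivation:
Delta formula: (val(new) - val(old)) * B^(n-1-k) mod M
  val('b') - val('d') = 2 - 4 = -2
  B^(n-1-k) = 11^2 mod 1009 = 121
  Delta = -2 * 121 mod 1009 = 767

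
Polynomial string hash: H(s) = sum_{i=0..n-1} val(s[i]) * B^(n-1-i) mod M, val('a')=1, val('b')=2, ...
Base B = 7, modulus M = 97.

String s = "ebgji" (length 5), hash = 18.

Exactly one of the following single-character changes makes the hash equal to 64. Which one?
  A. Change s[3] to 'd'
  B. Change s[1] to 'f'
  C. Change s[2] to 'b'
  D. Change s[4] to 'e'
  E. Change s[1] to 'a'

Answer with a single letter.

Answer: C

Derivation:
Option A: s[3]='j'->'d', delta=(4-10)*7^1 mod 97 = 55, hash=18+55 mod 97 = 73
Option B: s[1]='b'->'f', delta=(6-2)*7^3 mod 97 = 14, hash=18+14 mod 97 = 32
Option C: s[2]='g'->'b', delta=(2-7)*7^2 mod 97 = 46, hash=18+46 mod 97 = 64 <-- target
Option D: s[4]='i'->'e', delta=(5-9)*7^0 mod 97 = 93, hash=18+93 mod 97 = 14
Option E: s[1]='b'->'a', delta=(1-2)*7^3 mod 97 = 45, hash=18+45 mod 97 = 63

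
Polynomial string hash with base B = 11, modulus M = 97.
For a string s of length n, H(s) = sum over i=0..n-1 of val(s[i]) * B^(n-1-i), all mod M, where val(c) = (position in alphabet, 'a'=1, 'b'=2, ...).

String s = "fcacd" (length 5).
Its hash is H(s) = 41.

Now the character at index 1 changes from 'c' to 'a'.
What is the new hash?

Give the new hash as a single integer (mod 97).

val('c') = 3, val('a') = 1
Position k = 1, exponent = n-1-k = 3
B^3 mod M = 11^3 mod 97 = 70
Delta = (1 - 3) * 70 mod 97 = 54
New hash = (41 + 54) mod 97 = 95

Answer: 95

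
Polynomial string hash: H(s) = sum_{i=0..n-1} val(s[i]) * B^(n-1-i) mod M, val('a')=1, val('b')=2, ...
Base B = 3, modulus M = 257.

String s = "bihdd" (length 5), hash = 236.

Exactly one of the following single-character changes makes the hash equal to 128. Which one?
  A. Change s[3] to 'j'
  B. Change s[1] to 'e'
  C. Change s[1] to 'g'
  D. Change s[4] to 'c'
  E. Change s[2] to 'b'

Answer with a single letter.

Option A: s[3]='d'->'j', delta=(10-4)*3^1 mod 257 = 18, hash=236+18 mod 257 = 254
Option B: s[1]='i'->'e', delta=(5-9)*3^3 mod 257 = 149, hash=236+149 mod 257 = 128 <-- target
Option C: s[1]='i'->'g', delta=(7-9)*3^3 mod 257 = 203, hash=236+203 mod 257 = 182
Option D: s[4]='d'->'c', delta=(3-4)*3^0 mod 257 = 256, hash=236+256 mod 257 = 235
Option E: s[2]='h'->'b', delta=(2-8)*3^2 mod 257 = 203, hash=236+203 mod 257 = 182

Answer: B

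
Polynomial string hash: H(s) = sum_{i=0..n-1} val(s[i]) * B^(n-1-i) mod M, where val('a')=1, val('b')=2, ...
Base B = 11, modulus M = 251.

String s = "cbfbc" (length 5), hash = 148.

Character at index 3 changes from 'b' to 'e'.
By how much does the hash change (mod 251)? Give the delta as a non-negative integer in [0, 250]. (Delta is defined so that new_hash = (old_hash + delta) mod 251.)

Delta formula: (val(new) - val(old)) * B^(n-1-k) mod M
  val('e') - val('b') = 5 - 2 = 3
  B^(n-1-k) = 11^1 mod 251 = 11
  Delta = 3 * 11 mod 251 = 33

Answer: 33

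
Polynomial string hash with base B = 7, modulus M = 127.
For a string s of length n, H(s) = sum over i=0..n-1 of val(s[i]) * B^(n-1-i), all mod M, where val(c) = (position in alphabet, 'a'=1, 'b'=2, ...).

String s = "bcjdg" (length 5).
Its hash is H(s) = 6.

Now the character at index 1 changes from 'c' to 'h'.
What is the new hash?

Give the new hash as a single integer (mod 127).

Answer: 70

Derivation:
val('c') = 3, val('h') = 8
Position k = 1, exponent = n-1-k = 3
B^3 mod M = 7^3 mod 127 = 89
Delta = (8 - 3) * 89 mod 127 = 64
New hash = (6 + 64) mod 127 = 70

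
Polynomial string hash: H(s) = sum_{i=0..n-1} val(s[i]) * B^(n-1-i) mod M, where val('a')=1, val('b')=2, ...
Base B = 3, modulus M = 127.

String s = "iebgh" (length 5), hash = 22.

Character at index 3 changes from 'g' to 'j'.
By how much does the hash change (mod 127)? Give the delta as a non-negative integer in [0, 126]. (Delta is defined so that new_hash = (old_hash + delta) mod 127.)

Delta formula: (val(new) - val(old)) * B^(n-1-k) mod M
  val('j') - val('g') = 10 - 7 = 3
  B^(n-1-k) = 3^1 mod 127 = 3
  Delta = 3 * 3 mod 127 = 9

Answer: 9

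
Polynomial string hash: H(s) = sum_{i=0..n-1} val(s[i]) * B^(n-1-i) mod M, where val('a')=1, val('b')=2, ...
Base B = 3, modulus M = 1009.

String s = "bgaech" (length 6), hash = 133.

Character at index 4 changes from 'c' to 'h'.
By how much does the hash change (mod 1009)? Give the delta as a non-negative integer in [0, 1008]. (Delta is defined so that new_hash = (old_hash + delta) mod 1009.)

Delta formula: (val(new) - val(old)) * B^(n-1-k) mod M
  val('h') - val('c') = 8 - 3 = 5
  B^(n-1-k) = 3^1 mod 1009 = 3
  Delta = 5 * 3 mod 1009 = 15

Answer: 15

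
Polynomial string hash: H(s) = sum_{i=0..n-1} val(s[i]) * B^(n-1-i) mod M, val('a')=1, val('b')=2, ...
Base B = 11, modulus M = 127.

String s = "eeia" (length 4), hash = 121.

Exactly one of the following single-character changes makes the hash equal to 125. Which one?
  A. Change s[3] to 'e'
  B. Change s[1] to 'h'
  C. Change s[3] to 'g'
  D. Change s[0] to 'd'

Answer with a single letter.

Answer: A

Derivation:
Option A: s[3]='a'->'e', delta=(5-1)*11^0 mod 127 = 4, hash=121+4 mod 127 = 125 <-- target
Option B: s[1]='e'->'h', delta=(8-5)*11^2 mod 127 = 109, hash=121+109 mod 127 = 103
Option C: s[3]='a'->'g', delta=(7-1)*11^0 mod 127 = 6, hash=121+6 mod 127 = 0
Option D: s[0]='e'->'d', delta=(4-5)*11^3 mod 127 = 66, hash=121+66 mod 127 = 60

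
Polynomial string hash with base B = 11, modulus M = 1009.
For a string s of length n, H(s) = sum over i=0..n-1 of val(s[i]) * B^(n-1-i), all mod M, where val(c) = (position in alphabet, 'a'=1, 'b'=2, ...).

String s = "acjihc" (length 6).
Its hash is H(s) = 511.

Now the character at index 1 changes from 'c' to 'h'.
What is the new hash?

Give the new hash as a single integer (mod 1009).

val('c') = 3, val('h') = 8
Position k = 1, exponent = n-1-k = 4
B^4 mod M = 11^4 mod 1009 = 515
Delta = (8 - 3) * 515 mod 1009 = 557
New hash = (511 + 557) mod 1009 = 59

Answer: 59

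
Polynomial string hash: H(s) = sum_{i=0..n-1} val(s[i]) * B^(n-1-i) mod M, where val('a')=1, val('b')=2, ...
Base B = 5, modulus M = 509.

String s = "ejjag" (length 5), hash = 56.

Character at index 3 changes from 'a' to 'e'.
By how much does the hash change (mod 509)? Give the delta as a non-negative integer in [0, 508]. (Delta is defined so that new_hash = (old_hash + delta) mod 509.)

Delta formula: (val(new) - val(old)) * B^(n-1-k) mod M
  val('e') - val('a') = 5 - 1 = 4
  B^(n-1-k) = 5^1 mod 509 = 5
  Delta = 4 * 5 mod 509 = 20

Answer: 20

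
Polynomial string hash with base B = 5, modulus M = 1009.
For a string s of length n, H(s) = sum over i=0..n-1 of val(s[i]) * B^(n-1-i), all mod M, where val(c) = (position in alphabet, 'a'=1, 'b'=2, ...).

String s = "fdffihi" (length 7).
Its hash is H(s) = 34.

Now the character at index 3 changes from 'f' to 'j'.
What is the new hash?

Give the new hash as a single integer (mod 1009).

val('f') = 6, val('j') = 10
Position k = 3, exponent = n-1-k = 3
B^3 mod M = 5^3 mod 1009 = 125
Delta = (10 - 6) * 125 mod 1009 = 500
New hash = (34 + 500) mod 1009 = 534

Answer: 534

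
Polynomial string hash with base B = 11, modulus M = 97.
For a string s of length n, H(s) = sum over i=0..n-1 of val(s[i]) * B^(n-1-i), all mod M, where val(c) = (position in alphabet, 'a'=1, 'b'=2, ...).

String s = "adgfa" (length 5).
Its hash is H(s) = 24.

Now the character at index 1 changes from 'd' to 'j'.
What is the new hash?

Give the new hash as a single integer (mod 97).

Answer: 56

Derivation:
val('d') = 4, val('j') = 10
Position k = 1, exponent = n-1-k = 3
B^3 mod M = 11^3 mod 97 = 70
Delta = (10 - 4) * 70 mod 97 = 32
New hash = (24 + 32) mod 97 = 56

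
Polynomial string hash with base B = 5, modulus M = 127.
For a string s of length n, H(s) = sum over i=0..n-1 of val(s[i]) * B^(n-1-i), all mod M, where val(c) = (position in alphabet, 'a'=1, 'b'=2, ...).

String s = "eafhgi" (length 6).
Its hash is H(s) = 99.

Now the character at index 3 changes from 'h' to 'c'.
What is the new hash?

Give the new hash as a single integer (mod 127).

val('h') = 8, val('c') = 3
Position k = 3, exponent = n-1-k = 2
B^2 mod M = 5^2 mod 127 = 25
Delta = (3 - 8) * 25 mod 127 = 2
New hash = (99 + 2) mod 127 = 101

Answer: 101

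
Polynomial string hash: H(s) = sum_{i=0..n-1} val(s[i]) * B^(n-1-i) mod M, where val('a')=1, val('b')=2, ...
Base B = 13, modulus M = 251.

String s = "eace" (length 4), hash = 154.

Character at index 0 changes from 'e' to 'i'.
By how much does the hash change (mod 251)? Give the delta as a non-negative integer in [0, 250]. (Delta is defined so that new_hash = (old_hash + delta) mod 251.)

Answer: 3

Derivation:
Delta formula: (val(new) - val(old)) * B^(n-1-k) mod M
  val('i') - val('e') = 9 - 5 = 4
  B^(n-1-k) = 13^3 mod 251 = 189
  Delta = 4 * 189 mod 251 = 3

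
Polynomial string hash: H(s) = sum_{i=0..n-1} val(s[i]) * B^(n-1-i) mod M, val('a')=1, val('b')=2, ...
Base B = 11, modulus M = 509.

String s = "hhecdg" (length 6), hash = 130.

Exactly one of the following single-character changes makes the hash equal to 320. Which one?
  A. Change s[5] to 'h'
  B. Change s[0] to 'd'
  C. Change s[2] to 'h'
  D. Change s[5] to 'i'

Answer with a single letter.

Option A: s[5]='g'->'h', delta=(8-7)*11^0 mod 509 = 1, hash=130+1 mod 509 = 131
Option B: s[0]='h'->'d', delta=(4-8)*11^5 mod 509 = 190, hash=130+190 mod 509 = 320 <-- target
Option C: s[2]='e'->'h', delta=(8-5)*11^3 mod 509 = 430, hash=130+430 mod 509 = 51
Option D: s[5]='g'->'i', delta=(9-7)*11^0 mod 509 = 2, hash=130+2 mod 509 = 132

Answer: B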